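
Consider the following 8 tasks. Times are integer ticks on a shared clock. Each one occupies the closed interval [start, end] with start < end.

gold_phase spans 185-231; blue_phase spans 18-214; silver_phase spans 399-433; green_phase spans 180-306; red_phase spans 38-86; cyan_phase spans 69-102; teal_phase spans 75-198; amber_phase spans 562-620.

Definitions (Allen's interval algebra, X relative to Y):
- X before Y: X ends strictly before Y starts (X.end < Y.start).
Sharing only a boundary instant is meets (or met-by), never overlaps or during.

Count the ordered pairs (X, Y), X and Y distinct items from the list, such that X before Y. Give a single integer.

Checking all 56 ordered pairs for relation 'before'; matching pairs in alphabetical order:
(blue_phase, amber_phase): blue_phase before amber_phase ✓
(blue_phase, silver_phase): blue_phase before silver_phase ✓
(cyan_phase, amber_phase): cyan_phase before amber_phase ✓
(cyan_phase, gold_phase): cyan_phase before gold_phase ✓
(cyan_phase, green_phase): cyan_phase before green_phase ✓
(cyan_phase, silver_phase): cyan_phase before silver_phase ✓
(gold_phase, amber_phase): gold_phase before amber_phase ✓
(gold_phase, silver_phase): gold_phase before silver_phase ✓
(green_phase, amber_phase): green_phase before amber_phase ✓
(green_phase, silver_phase): green_phase before silver_phase ✓
(red_phase, amber_phase): red_phase before amber_phase ✓
(red_phase, gold_phase): red_phase before gold_phase ✓
(red_phase, green_phase): red_phase before green_phase ✓
(red_phase, silver_phase): red_phase before silver_phase ✓
(silver_phase, amber_phase): silver_phase before amber_phase ✓
(teal_phase, amber_phase): teal_phase before amber_phase ✓
(teal_phase, silver_phase): teal_phase before silver_phase ✓
Count: 17.

17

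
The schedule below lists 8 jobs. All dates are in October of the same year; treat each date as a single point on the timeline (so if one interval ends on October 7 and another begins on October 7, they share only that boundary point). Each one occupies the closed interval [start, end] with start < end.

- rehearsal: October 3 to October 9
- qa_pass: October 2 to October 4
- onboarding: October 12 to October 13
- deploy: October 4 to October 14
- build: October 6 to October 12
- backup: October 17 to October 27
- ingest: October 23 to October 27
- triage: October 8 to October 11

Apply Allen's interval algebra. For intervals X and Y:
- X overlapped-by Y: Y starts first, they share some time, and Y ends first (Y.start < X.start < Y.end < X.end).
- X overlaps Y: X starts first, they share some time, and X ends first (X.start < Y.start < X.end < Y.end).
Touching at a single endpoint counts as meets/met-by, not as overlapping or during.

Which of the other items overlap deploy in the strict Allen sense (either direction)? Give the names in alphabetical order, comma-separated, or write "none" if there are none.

Target deploy = [October 4, October 14].
backup [October 17, October 27] → after → no.
build [October 6, October 12] → during → no.
ingest [October 23, October 27] → after → no.
onboarding [October 12, October 13] → during → no.
qa_pass [October 2, October 4] → meets → no.
rehearsal [October 3, October 9] → overlaps → yes.
triage [October 8, October 11] → during → no.
Result: rehearsal.

rehearsal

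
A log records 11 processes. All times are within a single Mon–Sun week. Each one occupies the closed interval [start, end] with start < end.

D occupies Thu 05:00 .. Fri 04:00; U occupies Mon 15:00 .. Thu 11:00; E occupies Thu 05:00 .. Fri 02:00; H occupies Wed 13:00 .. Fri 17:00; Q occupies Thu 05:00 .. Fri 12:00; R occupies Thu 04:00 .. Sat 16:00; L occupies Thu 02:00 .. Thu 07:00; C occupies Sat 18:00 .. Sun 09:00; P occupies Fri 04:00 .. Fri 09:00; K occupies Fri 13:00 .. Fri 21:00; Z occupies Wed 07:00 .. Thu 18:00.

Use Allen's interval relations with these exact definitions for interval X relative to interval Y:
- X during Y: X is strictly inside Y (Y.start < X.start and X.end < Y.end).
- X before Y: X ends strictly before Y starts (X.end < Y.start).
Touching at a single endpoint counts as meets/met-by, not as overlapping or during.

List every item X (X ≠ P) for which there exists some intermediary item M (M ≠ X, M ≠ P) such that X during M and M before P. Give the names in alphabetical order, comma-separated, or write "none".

L

Target P = [Fri 04:00, Fri 09:00].
Intermediaries M with M before P: E, L, U, Z.
Via E — items with X during E: none.
Via L — items with X during L: none.
Via U — items with X during U: L.
Via Z — items with X during Z: L.
Union: L.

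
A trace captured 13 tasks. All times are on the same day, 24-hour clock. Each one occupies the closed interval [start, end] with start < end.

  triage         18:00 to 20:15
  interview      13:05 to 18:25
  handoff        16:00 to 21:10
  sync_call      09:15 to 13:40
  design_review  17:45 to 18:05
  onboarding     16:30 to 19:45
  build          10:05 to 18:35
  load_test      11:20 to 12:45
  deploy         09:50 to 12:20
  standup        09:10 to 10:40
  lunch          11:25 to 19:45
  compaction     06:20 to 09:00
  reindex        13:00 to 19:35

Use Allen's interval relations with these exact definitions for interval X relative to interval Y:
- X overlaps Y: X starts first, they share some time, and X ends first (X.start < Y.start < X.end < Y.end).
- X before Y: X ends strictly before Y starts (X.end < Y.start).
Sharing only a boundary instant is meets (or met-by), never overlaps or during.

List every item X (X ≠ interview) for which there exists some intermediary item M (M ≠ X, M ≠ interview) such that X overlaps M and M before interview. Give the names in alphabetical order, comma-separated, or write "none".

deploy, standup

Target interview = [13:05, 18:25].
Intermediaries M with M before interview: compaction, deploy, load_test, standup.
Via compaction — items with X overlaps compaction: none.
Via deploy — items with X overlaps deploy: standup.
Via load_test — items with X overlaps load_test: deploy.
Via standup — items with X overlaps standup: none.
Union: deploy, standup.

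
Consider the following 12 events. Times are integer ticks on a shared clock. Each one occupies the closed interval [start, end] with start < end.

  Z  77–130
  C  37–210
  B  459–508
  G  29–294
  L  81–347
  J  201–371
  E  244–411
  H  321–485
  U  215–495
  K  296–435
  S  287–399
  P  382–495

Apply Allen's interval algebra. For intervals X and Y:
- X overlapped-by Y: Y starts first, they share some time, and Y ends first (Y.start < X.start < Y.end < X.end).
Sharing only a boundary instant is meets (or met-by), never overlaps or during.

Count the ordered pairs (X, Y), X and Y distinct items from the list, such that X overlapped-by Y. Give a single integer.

Checking all 132 ordered pairs for relation 'overlapped-by'; matching pairs in alphabetical order:
(B, H): B overlapped-by H ✓
(B, P): B overlapped-by P ✓
(B, U): B overlapped-by U ✓
(E, G): E overlapped-by G ✓
(E, J): E overlapped-by J ✓
(E, L): E overlapped-by L ✓
(H, E): H overlapped-by E ✓
(H, J): H overlapped-by J ✓
(H, K): H overlapped-by K ✓
(H, L): H overlapped-by L ✓
(H, S): H overlapped-by S ✓
(J, C): J overlapped-by C ✓
(J, G): J overlapped-by G ✓
(J, L): J overlapped-by L ✓
(K, E): K overlapped-by E ✓
(K, J): K overlapped-by J ✓
(K, L): K overlapped-by L ✓
(K, S): K overlapped-by S ✓
(L, C): L overlapped-by C ✓
(L, G): L overlapped-by G ✓
(L, Z): L overlapped-by Z ✓
(P, E): P overlapped-by E ✓
(P, H): P overlapped-by H ✓
(P, K): P overlapped-by K ✓
... plus 7 further pairs not listed.
Count: 31.

31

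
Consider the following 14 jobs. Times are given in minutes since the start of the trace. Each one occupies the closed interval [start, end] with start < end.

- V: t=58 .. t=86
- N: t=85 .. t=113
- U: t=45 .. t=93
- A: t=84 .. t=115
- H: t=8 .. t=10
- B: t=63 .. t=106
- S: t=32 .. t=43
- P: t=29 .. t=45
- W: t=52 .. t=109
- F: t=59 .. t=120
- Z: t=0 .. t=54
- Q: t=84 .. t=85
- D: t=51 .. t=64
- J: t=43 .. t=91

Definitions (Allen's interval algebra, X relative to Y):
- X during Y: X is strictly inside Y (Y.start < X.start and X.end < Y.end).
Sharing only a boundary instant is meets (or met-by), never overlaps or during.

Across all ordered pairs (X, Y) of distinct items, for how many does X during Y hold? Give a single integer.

Checking all 182 ordered pairs for relation 'during'; matching pairs in alphabetical order:
(A, F): A during F ✓
(B, F): B during F ✓
(B, W): B during W ✓
(D, J): D during J ✓
(D, U): D during U ✓
(H, Z): H during Z ✓
(N, A): N during A ✓
(N, F): N during F ✓
(P, Z): P during Z ✓
(Q, B): Q during B ✓
(Q, F): Q during F ✓
(Q, J): Q during J ✓
(Q, U): Q during U ✓
(Q, V): Q during V ✓
(Q, W): Q during W ✓
(S, P): S during P ✓
(S, Z): S during Z ✓
(V, J): V during J ✓
(V, U): V during U ✓
(V, W): V during W ✓
Count: 20.

20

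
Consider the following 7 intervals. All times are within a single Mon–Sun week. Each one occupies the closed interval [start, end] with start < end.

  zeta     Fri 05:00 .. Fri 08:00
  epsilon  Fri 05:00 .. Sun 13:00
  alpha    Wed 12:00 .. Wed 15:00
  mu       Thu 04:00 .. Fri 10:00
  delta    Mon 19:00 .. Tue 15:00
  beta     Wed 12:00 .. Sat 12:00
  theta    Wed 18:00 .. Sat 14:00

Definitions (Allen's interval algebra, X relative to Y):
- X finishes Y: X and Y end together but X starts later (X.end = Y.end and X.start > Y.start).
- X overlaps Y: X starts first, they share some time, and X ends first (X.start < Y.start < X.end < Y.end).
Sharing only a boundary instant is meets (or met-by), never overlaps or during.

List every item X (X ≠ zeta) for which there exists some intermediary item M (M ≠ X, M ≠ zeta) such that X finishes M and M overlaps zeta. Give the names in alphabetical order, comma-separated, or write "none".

Target zeta = [Fri 05:00, Fri 08:00].
Intermediaries M with M overlaps zeta: none.
Union: none.

none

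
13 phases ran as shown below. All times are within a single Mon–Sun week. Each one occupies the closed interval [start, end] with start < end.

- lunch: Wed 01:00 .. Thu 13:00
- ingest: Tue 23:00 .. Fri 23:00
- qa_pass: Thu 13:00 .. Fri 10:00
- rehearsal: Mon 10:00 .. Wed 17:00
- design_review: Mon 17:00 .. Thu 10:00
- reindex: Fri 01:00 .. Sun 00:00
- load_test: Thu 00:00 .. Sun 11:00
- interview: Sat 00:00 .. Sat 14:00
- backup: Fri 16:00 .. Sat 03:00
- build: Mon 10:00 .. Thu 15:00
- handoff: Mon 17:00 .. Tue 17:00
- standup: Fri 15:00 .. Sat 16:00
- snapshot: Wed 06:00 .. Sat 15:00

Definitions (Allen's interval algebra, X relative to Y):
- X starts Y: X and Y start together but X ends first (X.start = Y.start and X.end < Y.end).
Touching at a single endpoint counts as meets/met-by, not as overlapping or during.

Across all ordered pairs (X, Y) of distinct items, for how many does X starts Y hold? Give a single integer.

2

Checking all 156 ordered pairs for relation 'starts'; matching pairs in alphabetical order:
(handoff, design_review): handoff starts design_review ✓
(rehearsal, build): rehearsal starts build ✓
Count: 2.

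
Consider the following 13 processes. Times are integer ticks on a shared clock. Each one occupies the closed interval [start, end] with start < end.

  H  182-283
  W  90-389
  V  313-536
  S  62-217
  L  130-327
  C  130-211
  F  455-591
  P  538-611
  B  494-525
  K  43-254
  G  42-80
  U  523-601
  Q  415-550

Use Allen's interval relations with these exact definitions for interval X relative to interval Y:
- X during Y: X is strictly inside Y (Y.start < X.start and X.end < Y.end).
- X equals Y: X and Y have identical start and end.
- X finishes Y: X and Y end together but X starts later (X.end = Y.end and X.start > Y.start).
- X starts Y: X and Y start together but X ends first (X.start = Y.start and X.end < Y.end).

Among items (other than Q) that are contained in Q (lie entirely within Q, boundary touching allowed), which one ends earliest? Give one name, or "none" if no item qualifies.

Target Q = [415, 550].
B [494, 525] → during → candidate.
C [130, 211] → before → excluded.
F [455, 591] → overlapped-by → excluded.
G [42, 80] → before → excluded.
H [182, 283] → before → excluded.
K [43, 254] → before → excluded.
L [130, 327] → before → excluded.
P [538, 611] → overlapped-by → excluded.
S [62, 217] → before → excluded.
U [523, 601] → overlapped-by → excluded.
V [313, 536] → overlaps → excluded.
W [90, 389] → before → excluded.
Among candidates, earliest end is 525 → B.

B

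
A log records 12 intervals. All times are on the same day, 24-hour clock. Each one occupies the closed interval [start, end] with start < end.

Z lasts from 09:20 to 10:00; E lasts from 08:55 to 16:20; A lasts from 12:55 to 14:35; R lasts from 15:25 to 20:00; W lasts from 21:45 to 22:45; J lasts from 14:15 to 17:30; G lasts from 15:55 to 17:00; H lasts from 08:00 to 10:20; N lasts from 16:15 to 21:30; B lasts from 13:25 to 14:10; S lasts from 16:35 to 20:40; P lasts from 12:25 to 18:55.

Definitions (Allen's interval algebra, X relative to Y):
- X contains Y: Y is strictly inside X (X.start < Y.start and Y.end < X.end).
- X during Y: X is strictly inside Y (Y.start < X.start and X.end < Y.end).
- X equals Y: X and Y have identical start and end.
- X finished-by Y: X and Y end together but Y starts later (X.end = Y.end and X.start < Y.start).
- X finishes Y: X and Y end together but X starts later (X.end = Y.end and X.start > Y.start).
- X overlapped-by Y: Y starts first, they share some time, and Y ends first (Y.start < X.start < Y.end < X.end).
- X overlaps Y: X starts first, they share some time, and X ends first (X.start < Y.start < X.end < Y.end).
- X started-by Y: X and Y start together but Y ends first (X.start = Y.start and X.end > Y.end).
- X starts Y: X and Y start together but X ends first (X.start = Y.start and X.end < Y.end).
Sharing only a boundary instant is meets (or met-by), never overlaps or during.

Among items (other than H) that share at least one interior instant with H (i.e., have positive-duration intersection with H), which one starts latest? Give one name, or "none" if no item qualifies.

Target H = [08:00, 10:20].
A [12:55, 14:35] → after → excluded.
B [13:25, 14:10] → after → excluded.
E [08:55, 16:20] → overlapped-by → candidate.
G [15:55, 17:00] → after → excluded.
J [14:15, 17:30] → after → excluded.
N [16:15, 21:30] → after → excluded.
P [12:25, 18:55] → after → excluded.
R [15:25, 20:00] → after → excluded.
S [16:35, 20:40] → after → excluded.
W [21:45, 22:45] → after → excluded.
Z [09:20, 10:00] → during → candidate.
Among candidates, latest start is 09:20 → Z.

Z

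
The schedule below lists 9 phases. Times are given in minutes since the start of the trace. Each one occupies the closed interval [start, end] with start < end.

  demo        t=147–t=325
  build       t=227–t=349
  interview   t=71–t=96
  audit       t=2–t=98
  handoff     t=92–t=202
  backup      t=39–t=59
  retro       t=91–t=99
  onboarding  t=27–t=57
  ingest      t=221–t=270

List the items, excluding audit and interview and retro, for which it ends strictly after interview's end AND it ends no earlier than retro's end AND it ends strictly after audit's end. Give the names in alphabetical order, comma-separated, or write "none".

Conditions: its end is strictly after interview's end (X.end > t=96) AND its end is no earlier than retro's end (X.end >= t=99) AND its end is strictly after audit's end (X.end > t=98).
backup: end t=59 > t=96? ✗; end t=59 >= t=99? ✗; end t=59 > t=98? ✗ → no.
build: end t=349 > t=96? ✓; end t=349 >= t=99? ✓; end t=349 > t=98? ✓ → yes.
demo: end t=325 > t=96? ✓; end t=325 >= t=99? ✓; end t=325 > t=98? ✓ → yes.
handoff: end t=202 > t=96? ✓; end t=202 >= t=99? ✓; end t=202 > t=98? ✓ → yes.
ingest: end t=270 > t=96? ✓; end t=270 >= t=99? ✓; end t=270 > t=98? ✓ → yes.
onboarding: end t=57 > t=96? ✗; end t=57 >= t=99? ✗; end t=57 > t=98? ✗ → no.
Result: build, demo, handoff, ingest.

build, demo, handoff, ingest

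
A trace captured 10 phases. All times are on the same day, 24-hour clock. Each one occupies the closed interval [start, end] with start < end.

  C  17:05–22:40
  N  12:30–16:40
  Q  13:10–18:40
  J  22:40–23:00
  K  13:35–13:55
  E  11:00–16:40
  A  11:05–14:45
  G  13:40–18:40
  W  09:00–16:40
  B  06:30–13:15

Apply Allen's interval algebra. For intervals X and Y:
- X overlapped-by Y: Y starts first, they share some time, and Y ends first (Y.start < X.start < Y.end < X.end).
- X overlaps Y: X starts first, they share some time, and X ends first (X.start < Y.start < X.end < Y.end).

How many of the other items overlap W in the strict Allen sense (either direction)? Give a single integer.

Target W = [09:00, 16:40].
A [11:05, 14:45] → during → no.
B [06:30, 13:15] → overlaps → counts.
C [17:05, 22:40] → after → no.
E [11:00, 16:40] → finishes → no.
G [13:40, 18:40] → overlapped-by → counts.
J [22:40, 23:00] → after → no.
K [13:35, 13:55] → during → no.
N [12:30, 16:40] → finishes → no.
Q [13:10, 18:40] → overlapped-by → counts.
Total: 3.

3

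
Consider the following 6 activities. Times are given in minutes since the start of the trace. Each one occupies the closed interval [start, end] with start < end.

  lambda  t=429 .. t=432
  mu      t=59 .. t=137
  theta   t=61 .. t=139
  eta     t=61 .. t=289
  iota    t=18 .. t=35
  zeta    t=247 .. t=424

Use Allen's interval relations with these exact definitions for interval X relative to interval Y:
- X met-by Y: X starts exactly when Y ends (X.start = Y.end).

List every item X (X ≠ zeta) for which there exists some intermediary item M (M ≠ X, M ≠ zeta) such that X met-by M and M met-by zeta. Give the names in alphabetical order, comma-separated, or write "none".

Target zeta = [t=247, t=424].
Intermediaries M with M met-by zeta: none.
Union: none.

none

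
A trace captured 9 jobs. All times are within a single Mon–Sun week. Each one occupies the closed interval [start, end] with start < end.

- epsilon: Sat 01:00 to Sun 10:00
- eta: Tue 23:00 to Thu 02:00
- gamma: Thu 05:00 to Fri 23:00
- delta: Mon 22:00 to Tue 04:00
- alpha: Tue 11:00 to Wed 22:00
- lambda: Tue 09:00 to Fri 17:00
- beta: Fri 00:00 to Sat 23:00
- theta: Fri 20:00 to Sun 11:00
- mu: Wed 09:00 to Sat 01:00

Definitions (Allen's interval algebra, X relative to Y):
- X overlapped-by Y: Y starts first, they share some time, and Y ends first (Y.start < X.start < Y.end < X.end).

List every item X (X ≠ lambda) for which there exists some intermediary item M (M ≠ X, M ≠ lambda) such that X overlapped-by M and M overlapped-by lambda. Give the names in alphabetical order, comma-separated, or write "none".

beta, epsilon, theta

Target lambda = [Tue 09:00, Fri 17:00].
Intermediaries M with M overlapped-by lambda: beta, gamma, mu.
Via beta — items with X overlapped-by beta: epsilon, theta.
Via gamma — items with X overlapped-by gamma: beta, theta.
Via mu — items with X overlapped-by mu: beta, theta.
Union: beta, epsilon, theta.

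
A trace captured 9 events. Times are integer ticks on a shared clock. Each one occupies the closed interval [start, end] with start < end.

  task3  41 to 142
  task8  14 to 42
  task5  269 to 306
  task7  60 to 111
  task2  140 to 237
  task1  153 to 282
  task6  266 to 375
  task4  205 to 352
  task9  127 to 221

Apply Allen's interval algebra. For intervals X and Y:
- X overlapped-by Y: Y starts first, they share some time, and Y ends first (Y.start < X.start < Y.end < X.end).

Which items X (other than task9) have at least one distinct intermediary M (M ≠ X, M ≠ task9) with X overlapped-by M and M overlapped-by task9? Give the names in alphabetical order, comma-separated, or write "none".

task1, task4, task5, task6

Target task9 = [127, 221].
Intermediaries M with M overlapped-by task9: task1, task2, task4.
Via task1 — items with X overlapped-by task1: task4, task5, task6.
Via task2 — items with X overlapped-by task2: task1, task4.
Via task4 — items with X overlapped-by task4: task6.
Union: task1, task4, task5, task6.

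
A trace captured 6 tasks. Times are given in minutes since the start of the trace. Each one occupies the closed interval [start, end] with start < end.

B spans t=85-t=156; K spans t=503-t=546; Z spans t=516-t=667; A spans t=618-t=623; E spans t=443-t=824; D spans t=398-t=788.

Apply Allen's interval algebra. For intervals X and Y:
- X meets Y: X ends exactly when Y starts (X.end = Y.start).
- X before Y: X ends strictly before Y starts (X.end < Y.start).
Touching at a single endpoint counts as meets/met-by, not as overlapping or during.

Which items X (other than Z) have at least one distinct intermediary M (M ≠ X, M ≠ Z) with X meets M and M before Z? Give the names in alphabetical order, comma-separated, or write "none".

Target Z = [t=516, t=667].
Intermediaries M with M before Z: B.
Via B — items with X meets B: none.
Union: none.

none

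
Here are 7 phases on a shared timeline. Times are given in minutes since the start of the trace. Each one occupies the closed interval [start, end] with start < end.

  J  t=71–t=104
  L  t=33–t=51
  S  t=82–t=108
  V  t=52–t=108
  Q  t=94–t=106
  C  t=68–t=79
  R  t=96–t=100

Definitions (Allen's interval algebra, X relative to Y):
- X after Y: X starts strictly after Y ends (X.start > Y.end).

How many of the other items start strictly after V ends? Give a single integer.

0

Target V = [t=52, t=108].
C [t=68, t=79] → during → no.
J [t=71, t=104] → during → no.
L [t=33, t=51] → before → no.
Q [t=94, t=106] → during → no.
R [t=96, t=100] → during → no.
S [t=82, t=108] → finishes → no.
Total: 0.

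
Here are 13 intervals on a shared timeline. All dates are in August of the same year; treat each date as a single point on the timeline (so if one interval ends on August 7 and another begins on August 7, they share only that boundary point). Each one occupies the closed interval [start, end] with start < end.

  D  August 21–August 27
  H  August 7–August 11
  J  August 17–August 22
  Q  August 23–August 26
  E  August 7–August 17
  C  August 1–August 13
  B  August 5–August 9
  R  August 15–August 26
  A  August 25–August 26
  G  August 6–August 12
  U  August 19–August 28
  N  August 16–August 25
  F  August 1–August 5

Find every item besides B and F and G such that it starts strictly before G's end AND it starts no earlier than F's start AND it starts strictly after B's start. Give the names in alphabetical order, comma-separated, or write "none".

Conditions: its start is strictly before G's end (X.start < August 12) AND its start is no earlier than F's start (X.start >= August 1) AND its start is strictly after B's start (X.start > August 5).
A: start August 25 < August 12? ✗; start August 25 >= August 1? ✓; start August 25 > August 5? ✓ → no.
C: start August 1 < August 12? ✓; start August 1 >= August 1? ✓; start August 1 > August 5? ✗ → no.
D: start August 21 < August 12? ✗; start August 21 >= August 1? ✓; start August 21 > August 5? ✓ → no.
E: start August 7 < August 12? ✓; start August 7 >= August 1? ✓; start August 7 > August 5? ✓ → yes.
H: start August 7 < August 12? ✓; start August 7 >= August 1? ✓; start August 7 > August 5? ✓ → yes.
J: start August 17 < August 12? ✗; start August 17 >= August 1? ✓; start August 17 > August 5? ✓ → no.
N: start August 16 < August 12? ✗; start August 16 >= August 1? ✓; start August 16 > August 5? ✓ → no.
Q: start August 23 < August 12? ✗; start August 23 >= August 1? ✓; start August 23 > August 5? ✓ → no.
R: start August 15 < August 12? ✗; start August 15 >= August 1? ✓; start August 15 > August 5? ✓ → no.
U: start August 19 < August 12? ✗; start August 19 >= August 1? ✓; start August 19 > August 5? ✓ → no.
Result: E, H.

E, H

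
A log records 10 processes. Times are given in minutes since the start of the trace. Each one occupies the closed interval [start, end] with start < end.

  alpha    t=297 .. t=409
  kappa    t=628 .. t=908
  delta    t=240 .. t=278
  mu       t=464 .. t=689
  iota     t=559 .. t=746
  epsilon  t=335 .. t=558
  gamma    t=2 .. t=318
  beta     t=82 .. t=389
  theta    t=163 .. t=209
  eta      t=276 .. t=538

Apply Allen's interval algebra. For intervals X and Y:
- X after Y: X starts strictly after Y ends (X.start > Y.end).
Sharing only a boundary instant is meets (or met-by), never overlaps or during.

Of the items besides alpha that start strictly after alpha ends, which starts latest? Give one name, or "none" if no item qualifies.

kappa

Target alpha = [t=297, t=409].
beta [t=82, t=389] → overlaps → excluded.
delta [t=240, t=278] → before → excluded.
epsilon [t=335, t=558] → overlapped-by → excluded.
eta [t=276, t=538] → contains → excluded.
gamma [t=2, t=318] → overlaps → excluded.
iota [t=559, t=746] → after → candidate.
kappa [t=628, t=908] → after → candidate.
mu [t=464, t=689] → after → candidate.
theta [t=163, t=209] → before → excluded.
Among candidates, latest start is t=628 → kappa.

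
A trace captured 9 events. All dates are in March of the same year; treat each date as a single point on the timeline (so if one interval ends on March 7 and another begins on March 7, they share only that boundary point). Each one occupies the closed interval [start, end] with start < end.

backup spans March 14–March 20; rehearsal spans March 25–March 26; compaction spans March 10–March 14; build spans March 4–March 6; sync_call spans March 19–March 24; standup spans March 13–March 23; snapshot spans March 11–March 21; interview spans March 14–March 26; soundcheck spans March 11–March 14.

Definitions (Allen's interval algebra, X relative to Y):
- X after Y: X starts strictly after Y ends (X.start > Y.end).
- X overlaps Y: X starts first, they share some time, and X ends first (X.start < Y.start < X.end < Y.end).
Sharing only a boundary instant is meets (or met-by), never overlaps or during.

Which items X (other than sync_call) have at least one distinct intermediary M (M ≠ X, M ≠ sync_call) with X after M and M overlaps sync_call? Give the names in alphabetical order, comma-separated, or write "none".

rehearsal

Target sync_call = [March 19, March 24].
Intermediaries M with M overlaps sync_call: backup, snapshot, standup.
Via backup — items with X after backup: rehearsal.
Via snapshot — items with X after snapshot: rehearsal.
Via standup — items with X after standup: rehearsal.
Union: rehearsal.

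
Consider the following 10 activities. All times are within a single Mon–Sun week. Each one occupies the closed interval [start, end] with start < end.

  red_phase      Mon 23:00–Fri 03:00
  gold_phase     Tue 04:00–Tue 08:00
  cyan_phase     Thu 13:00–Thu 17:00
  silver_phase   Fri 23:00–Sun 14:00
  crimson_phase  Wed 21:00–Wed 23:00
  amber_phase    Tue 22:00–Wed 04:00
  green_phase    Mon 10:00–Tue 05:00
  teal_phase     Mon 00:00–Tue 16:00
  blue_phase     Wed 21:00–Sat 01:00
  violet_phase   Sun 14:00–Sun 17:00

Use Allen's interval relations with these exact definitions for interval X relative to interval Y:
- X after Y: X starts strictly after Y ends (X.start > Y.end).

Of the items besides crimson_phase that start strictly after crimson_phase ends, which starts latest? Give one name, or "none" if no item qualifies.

Target crimson_phase = [Wed 21:00, Wed 23:00].
amber_phase [Tue 22:00, Wed 04:00] → before → excluded.
blue_phase [Wed 21:00, Sat 01:00] → started-by → excluded.
cyan_phase [Thu 13:00, Thu 17:00] → after → candidate.
gold_phase [Tue 04:00, Tue 08:00] → before → excluded.
green_phase [Mon 10:00, Tue 05:00] → before → excluded.
red_phase [Mon 23:00, Fri 03:00] → contains → excluded.
silver_phase [Fri 23:00, Sun 14:00] → after → candidate.
teal_phase [Mon 00:00, Tue 16:00] → before → excluded.
violet_phase [Sun 14:00, Sun 17:00] → after → candidate.
Among candidates, latest start is Sun 14:00 → violet_phase.

violet_phase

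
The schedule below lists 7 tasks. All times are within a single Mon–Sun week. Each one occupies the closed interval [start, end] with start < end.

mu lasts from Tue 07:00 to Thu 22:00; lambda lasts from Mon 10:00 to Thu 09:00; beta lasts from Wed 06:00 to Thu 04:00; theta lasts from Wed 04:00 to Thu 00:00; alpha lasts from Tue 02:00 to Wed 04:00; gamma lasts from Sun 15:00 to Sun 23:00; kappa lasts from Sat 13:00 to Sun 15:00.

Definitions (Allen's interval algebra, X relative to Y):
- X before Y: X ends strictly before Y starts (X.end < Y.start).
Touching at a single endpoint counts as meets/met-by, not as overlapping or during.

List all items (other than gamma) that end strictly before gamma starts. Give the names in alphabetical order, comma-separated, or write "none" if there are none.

Target gamma = [Sun 15:00, Sun 23:00].
alpha [Tue 02:00, Wed 04:00] → before → yes.
beta [Wed 06:00, Thu 04:00] → before → yes.
kappa [Sat 13:00, Sun 15:00] → meets → no.
lambda [Mon 10:00, Thu 09:00] → before → yes.
mu [Tue 07:00, Thu 22:00] → before → yes.
theta [Wed 04:00, Thu 00:00] → before → yes.
Result: alpha, beta, lambda, mu, theta.

alpha, beta, lambda, mu, theta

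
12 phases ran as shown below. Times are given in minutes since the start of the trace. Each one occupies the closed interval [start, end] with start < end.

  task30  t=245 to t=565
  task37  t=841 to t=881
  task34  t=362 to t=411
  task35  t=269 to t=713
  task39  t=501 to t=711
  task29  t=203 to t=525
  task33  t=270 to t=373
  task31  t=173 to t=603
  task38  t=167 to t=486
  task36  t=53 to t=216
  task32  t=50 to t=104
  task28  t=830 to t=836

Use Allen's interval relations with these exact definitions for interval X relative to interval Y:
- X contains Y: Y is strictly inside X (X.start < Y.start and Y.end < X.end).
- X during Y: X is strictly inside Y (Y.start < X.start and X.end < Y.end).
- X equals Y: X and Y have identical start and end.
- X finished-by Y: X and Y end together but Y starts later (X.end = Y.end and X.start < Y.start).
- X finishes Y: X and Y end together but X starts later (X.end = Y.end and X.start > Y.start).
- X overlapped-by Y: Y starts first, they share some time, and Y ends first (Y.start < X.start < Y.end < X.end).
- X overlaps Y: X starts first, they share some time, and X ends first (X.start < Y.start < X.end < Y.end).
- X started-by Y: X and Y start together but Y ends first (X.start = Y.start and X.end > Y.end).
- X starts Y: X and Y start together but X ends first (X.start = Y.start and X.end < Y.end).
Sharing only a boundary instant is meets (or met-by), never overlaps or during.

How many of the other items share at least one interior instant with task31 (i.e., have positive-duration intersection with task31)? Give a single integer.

8

Target task31 = [t=173, t=603].
task28 [t=830, t=836] → after → no.
task29 [t=203, t=525] → during → counts.
task30 [t=245, t=565] → during → counts.
task32 [t=50, t=104] → before → no.
task33 [t=270, t=373] → during → counts.
task34 [t=362, t=411] → during → counts.
task35 [t=269, t=713] → overlapped-by → counts.
task36 [t=53, t=216] → overlaps → counts.
task37 [t=841, t=881] → after → no.
task38 [t=167, t=486] → overlaps → counts.
task39 [t=501, t=711] → overlapped-by → counts.
Total: 8.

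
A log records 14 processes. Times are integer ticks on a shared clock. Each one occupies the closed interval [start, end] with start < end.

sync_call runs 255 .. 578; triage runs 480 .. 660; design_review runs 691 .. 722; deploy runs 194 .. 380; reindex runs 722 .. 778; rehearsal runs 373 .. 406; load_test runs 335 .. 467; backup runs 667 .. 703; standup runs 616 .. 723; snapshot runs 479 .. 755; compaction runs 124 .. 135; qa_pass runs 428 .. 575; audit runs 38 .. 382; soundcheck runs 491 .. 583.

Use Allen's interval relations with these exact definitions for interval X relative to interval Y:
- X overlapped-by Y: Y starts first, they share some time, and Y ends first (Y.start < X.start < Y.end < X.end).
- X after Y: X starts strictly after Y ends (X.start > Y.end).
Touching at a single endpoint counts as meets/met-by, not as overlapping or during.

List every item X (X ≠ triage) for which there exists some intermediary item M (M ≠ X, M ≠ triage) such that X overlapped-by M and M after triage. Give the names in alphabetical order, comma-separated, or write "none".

Target triage = [480, 660].
Intermediaries M with M after triage: backup, design_review, reindex.
Via backup — items with X overlapped-by backup: design_review.
Via design_review — items with X overlapped-by design_review: none.
Via reindex — items with X overlapped-by reindex: none.
Union: design_review.

design_review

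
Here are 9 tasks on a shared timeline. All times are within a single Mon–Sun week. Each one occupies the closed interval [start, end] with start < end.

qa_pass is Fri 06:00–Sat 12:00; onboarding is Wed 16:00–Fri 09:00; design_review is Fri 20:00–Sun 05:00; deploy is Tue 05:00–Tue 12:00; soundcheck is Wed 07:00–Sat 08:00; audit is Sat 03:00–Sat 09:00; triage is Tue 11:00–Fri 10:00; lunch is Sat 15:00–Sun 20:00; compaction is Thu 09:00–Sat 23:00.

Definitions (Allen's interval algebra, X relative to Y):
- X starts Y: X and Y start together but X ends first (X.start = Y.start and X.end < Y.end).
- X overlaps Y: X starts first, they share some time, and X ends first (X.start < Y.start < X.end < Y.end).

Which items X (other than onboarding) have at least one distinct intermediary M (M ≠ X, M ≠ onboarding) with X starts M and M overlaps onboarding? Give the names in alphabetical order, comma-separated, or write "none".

none

Target onboarding = [Wed 16:00, Fri 09:00].
Intermediaries M with M overlaps onboarding: none.
Union: none.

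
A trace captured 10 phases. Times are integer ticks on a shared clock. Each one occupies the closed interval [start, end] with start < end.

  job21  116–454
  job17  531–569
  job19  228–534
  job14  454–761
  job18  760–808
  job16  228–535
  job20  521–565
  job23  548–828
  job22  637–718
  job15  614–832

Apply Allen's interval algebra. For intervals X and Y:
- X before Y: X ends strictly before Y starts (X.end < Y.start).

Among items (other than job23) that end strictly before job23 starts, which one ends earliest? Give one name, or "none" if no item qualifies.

Target job23 = [548, 828].
job14 [454, 761] → overlaps → excluded.
job15 [614, 832] → overlapped-by → excluded.
job16 [228, 535] → before → candidate.
job17 [531, 569] → overlaps → excluded.
job18 [760, 808] → during → excluded.
job19 [228, 534] → before → candidate.
job20 [521, 565] → overlaps → excluded.
job21 [116, 454] → before → candidate.
job22 [637, 718] → during → excluded.
Among candidates, earliest end is 454 → job21.

job21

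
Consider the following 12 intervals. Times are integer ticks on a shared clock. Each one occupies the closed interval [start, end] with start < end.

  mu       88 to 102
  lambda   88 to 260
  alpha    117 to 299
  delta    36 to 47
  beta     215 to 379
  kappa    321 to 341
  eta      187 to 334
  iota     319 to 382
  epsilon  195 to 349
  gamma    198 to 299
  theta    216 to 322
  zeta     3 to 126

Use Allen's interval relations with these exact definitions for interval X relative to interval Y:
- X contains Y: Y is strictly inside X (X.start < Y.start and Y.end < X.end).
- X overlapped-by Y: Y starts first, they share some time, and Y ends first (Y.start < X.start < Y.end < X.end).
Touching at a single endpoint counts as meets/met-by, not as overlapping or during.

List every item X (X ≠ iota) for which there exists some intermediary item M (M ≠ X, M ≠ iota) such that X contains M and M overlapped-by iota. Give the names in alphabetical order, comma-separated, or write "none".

none

Target iota = [319, 382].
Intermediaries M with M overlapped-by iota: none.
Union: none.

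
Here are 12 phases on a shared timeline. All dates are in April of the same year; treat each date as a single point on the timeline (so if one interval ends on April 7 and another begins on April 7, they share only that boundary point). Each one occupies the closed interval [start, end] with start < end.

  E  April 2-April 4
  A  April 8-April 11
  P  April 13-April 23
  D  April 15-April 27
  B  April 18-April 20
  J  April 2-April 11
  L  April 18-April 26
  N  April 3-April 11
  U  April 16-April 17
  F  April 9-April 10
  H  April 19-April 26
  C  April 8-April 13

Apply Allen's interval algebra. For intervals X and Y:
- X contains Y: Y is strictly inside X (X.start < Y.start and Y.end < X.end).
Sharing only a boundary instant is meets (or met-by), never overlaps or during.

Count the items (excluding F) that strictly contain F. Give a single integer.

Target F = [April 9, April 10].
A [April 8, April 11] → contains → counts.
B [April 18, April 20] → after → no.
C [April 8, April 13] → contains → counts.
D [April 15, April 27] → after → no.
E [April 2, April 4] → before → no.
H [April 19, April 26] → after → no.
J [April 2, April 11] → contains → counts.
L [April 18, April 26] → after → no.
N [April 3, April 11] → contains → counts.
P [April 13, April 23] → after → no.
U [April 16, April 17] → after → no.
Total: 4.

4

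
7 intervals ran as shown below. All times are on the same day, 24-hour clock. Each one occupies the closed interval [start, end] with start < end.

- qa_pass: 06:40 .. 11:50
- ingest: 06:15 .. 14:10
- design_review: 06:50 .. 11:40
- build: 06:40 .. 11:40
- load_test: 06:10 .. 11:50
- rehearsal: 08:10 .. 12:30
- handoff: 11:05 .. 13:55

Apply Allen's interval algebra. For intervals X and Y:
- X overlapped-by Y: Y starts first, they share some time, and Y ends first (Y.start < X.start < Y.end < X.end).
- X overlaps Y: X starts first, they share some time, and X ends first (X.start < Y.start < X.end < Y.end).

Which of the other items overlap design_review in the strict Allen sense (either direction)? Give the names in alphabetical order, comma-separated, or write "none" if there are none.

handoff, rehearsal

Target design_review = [06:50, 11:40].
build [06:40, 11:40] → finished-by → no.
handoff [11:05, 13:55] → overlapped-by → yes.
ingest [06:15, 14:10] → contains → no.
load_test [06:10, 11:50] → contains → no.
qa_pass [06:40, 11:50] → contains → no.
rehearsal [08:10, 12:30] → overlapped-by → yes.
Result: handoff, rehearsal.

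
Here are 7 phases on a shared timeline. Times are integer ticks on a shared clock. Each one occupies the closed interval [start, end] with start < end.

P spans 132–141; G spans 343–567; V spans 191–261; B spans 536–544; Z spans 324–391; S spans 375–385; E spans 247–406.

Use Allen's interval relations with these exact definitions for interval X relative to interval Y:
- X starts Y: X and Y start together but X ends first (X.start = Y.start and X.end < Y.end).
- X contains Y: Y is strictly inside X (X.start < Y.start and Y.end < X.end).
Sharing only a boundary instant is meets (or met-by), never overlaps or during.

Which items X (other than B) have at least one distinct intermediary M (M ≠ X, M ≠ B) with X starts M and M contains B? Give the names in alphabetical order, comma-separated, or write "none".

Target B = [536, 544].
Intermediaries M with M contains B: G.
Via G — items with X starts G: none.
Union: none.

none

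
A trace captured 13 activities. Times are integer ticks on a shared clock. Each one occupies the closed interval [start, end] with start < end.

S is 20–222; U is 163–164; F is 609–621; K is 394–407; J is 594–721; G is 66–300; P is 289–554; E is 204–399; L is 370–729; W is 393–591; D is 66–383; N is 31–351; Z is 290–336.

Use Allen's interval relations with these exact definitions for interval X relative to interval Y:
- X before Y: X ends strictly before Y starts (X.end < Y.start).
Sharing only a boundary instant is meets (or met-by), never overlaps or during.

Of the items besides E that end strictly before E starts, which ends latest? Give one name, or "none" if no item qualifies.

U

Target E = [204, 399].
D [66, 383] → overlaps → excluded.
F [609, 621] → after → excluded.
G [66, 300] → overlaps → excluded.
J [594, 721] → after → excluded.
K [394, 407] → overlapped-by → excluded.
L [370, 729] → overlapped-by → excluded.
N [31, 351] → overlaps → excluded.
P [289, 554] → overlapped-by → excluded.
S [20, 222] → overlaps → excluded.
U [163, 164] → before → candidate.
W [393, 591] → overlapped-by → excluded.
Z [290, 336] → during → excluded.
Among candidates, latest end is 164 → U.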